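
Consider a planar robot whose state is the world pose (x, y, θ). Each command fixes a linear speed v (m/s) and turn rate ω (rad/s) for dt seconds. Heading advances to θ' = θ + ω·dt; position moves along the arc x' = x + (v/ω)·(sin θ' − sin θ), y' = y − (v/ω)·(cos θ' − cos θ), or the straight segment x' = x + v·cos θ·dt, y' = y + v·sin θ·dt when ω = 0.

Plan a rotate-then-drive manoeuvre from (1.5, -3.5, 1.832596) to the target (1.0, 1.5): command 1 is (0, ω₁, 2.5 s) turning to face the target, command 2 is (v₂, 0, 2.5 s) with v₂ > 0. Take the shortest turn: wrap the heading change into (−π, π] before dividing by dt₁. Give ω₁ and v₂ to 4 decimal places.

ω₁ = -0.0649, v₂ = 2.0100

heading to target = atan2(1.5−-3.5, 1−1.5) = 1.6705
Δθ = wrap(1.6705 − 1.8326) = -0.1621; ω₁ = Δθ/dt₁ = -0.0649
distance = √((1−1.5)² + (1.5−-3.5)²) = 5.0249; v₂ = distance/dt₂ = 2.0100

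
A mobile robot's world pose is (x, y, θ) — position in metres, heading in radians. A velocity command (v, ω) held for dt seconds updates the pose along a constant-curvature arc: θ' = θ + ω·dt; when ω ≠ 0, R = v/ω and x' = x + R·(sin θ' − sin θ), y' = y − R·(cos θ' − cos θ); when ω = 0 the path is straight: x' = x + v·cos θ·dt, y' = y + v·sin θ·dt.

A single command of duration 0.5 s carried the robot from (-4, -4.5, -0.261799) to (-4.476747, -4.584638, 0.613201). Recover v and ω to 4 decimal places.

Δθ = 0.613201 − -0.261799 = 0.875000
ω = Δθ/dt = 0.875000/0.5 = 1.7500
R = Δx/(sin θ' − sin θ) = -0.5714
v = R·ω = -0.5714·1.7500 = -1.0000

v = -1.0000, ω = 1.7500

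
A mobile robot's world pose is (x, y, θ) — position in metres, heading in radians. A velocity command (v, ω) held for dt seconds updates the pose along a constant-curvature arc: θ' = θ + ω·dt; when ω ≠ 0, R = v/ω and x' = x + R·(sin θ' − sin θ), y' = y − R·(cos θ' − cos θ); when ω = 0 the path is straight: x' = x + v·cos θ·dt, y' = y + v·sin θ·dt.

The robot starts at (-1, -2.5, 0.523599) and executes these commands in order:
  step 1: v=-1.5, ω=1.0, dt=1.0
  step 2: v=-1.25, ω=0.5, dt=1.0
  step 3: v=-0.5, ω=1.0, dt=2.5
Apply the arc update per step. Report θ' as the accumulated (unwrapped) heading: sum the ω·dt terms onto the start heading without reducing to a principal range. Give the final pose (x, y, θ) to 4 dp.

(-0.5584, -4.8150, 4.5236)

step 1: θ'=1.5236 (R=-1.5000) → pose (-1.7483, -3.7283, 1.5236)
step 2: θ'=2.0236 (R=-2.5000) → pose (-1.4992, -4.9399, 2.0236)
step 3: θ'=4.5236 (R=-0.5000) → pose (-0.5584, -4.8150, 4.5236)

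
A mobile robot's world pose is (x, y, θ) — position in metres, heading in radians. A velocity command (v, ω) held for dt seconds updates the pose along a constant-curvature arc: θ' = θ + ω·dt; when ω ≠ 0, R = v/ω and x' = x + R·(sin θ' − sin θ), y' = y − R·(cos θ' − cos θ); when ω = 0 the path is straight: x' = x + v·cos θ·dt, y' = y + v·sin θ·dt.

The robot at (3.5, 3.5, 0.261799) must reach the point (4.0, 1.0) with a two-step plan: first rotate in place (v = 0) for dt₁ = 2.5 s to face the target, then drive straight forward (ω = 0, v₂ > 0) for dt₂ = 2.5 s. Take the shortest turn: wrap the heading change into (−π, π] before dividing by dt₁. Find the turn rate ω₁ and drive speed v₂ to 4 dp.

heading to target = atan2(1−3.5, 4−3.5) = -1.3734
Δθ = wrap(-1.3734 − 0.2618) = -1.6352; ω₁ = Δθ/dt₁ = -0.6541
distance = √((4−3.5)² + (1−3.5)²) = 2.5495; v₂ = distance/dt₂ = 1.0198

ω₁ = -0.6541, v₂ = 1.0198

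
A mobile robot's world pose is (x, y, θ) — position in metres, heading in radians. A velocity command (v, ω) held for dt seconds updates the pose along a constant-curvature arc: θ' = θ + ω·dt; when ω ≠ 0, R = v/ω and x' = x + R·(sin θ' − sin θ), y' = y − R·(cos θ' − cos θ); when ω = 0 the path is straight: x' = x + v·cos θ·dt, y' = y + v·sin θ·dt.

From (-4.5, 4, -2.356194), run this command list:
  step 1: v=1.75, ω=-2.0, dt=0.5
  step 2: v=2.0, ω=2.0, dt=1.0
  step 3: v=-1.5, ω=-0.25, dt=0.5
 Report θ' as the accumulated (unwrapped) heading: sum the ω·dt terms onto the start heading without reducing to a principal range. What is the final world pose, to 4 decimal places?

step 1: θ'=-3.3562 (R=-0.8750) → pose (-5.3051, 3.7638, -3.3562)
step 2: θ'=-1.3562 (R=1.0000) → pose (-6.4951, 2.5738, -1.3562)
step 3: θ'=-1.4812 (R=6.0000) → pose (-6.6086, 3.3146, -1.4812)

(-6.6086, 3.3146, -1.4812)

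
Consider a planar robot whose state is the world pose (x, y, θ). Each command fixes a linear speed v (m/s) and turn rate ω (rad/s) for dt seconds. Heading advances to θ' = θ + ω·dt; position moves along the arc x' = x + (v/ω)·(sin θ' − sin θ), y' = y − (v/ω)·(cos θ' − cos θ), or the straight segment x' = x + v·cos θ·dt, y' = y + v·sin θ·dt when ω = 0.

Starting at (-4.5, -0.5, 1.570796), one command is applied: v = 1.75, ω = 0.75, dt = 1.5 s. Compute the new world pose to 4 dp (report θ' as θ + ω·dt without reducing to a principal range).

θ' = 1.5708 + 0.75·1.5 = 2.6958
R = v/ω = 1.75/0.75 = 2.3333
x' = -4.5 + 2.3333·(sin 2.6958 − sin 1.5708) = -5.8273
y' = -0.5 − 2.3333·(cos 2.6958 − cos 1.5708) = 1.6053

(-5.8273, 1.6053, 2.6958)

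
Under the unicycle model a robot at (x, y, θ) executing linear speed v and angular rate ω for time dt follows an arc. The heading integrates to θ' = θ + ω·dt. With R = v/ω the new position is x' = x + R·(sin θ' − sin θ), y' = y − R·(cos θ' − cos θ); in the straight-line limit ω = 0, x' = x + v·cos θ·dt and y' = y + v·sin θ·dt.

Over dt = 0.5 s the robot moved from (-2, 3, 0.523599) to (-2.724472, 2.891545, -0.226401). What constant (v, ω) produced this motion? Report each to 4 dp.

Δθ = -0.226401 − 0.523599 = -0.750000
ω = Δθ/dt = -0.750000/0.5 = -1.5000
R = Δx/(sin θ' − sin θ) = 1.0000
v = R·ω = 1.0000·-1.5000 = -1.5000

v = -1.5000, ω = -1.5000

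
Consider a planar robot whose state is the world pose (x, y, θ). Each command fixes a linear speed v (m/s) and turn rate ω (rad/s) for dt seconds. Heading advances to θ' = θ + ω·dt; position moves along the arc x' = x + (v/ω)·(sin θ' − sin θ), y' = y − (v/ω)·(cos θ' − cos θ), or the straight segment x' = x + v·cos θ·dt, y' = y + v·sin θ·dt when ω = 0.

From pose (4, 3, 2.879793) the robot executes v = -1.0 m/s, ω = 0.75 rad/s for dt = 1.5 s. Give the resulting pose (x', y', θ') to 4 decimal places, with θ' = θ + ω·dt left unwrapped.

(5.3583, 3.4212, 4.0048)

θ' = 2.8798 + 0.75·1.5 = 4.0048
R = v/ω = -1.0/0.75 = -1.3333
x' = 4 + -1.3333·(sin 4.0048 − sin 2.8798) = 5.3583
y' = 3 − -1.3333·(cos 4.0048 − cos 2.8798) = 3.4212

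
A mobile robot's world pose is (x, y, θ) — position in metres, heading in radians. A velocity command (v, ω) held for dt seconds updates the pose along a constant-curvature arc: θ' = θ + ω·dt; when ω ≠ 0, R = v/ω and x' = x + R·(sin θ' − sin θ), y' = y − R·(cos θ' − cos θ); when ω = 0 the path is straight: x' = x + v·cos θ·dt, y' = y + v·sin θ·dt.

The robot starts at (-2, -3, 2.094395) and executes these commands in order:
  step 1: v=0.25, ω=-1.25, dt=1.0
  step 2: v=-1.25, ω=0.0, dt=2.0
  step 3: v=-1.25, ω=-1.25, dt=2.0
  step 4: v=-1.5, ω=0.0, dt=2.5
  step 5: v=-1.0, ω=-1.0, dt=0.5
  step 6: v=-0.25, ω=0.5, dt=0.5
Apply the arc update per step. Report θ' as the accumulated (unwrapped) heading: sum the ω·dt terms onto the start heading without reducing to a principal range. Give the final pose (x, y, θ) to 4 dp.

(-4.8452, 0.4284, -1.9056)

step 1: θ'=0.8444 (R=-0.2000) → pose (-1.9763, -2.7672, 0.8444)
step 2: θ'=0.8444 (straight) → pose (-3.6368, -4.6361, 0.8444)
step 3: θ'=-1.6556 (R=1.0000) → pose (-5.3807, -3.8872, -1.6556)
step 4: θ'=-1.6556 (straight) → pose (-5.0631, -0.1507, -1.6556)
step 5: θ'=-2.1556 (R=1.0000) → pose (-4.9005, 0.3167, -2.1556)
step 6: θ'=-1.9056 (R=-0.5000) → pose (-4.8452, 0.4284, -1.9056)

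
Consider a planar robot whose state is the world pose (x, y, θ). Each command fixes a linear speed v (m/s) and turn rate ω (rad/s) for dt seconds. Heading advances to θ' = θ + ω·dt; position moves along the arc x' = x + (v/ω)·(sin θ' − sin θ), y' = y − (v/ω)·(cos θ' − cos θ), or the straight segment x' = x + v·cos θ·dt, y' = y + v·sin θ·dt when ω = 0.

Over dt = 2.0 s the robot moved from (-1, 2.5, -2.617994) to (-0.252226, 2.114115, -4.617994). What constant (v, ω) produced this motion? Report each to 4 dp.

v = -0.5000, ω = -1.0000

Δθ = -4.617994 − -2.617994 = -2.000000
ω = Δθ/dt = -2.000000/2.0 = -1.0000
R = Δx/(sin θ' − sin θ) = 0.5000
v = R·ω = 0.5000·-1.0000 = -0.5000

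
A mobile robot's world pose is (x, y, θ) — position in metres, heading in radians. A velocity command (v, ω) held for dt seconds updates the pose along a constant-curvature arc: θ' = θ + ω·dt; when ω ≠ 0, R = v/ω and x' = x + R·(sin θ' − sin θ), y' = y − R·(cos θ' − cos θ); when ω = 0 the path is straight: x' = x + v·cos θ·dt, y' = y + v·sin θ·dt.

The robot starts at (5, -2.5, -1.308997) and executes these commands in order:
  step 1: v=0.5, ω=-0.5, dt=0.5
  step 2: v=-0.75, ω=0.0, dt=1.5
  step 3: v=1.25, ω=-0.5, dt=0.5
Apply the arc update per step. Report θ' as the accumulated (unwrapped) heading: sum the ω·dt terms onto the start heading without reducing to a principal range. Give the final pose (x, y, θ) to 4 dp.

(4.9503, -2.2415, -1.8090)

step 1: θ'=-1.5590 (R=-1.0000) → pose (5.0340, -2.7470, -1.5590)
step 2: θ'=-1.5590 (straight) → pose (5.0207, -1.6221, -1.5590)
step 3: θ'=-1.8090 (R=-2.5000) → pose (4.9503, -2.2415, -1.8090)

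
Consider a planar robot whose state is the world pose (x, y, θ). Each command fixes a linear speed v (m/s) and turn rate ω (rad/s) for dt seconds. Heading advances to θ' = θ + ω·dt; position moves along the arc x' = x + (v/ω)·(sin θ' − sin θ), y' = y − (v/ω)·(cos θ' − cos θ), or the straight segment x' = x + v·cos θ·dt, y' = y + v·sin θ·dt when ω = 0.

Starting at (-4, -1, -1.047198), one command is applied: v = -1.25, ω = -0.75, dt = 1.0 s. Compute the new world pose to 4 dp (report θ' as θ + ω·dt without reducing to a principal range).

θ' = -1.0472 + -0.75·1.0 = -1.7972
R = v/ω = -1.25/-0.75 = 1.6667
x' = -4 + 1.6667·(sin -1.7972 − sin -1.0472) = -4.1808
y' = -1 − 1.6667·(cos -1.7972 − cos -1.0472) = 0.2075

(-4.1808, 0.2075, -1.7972)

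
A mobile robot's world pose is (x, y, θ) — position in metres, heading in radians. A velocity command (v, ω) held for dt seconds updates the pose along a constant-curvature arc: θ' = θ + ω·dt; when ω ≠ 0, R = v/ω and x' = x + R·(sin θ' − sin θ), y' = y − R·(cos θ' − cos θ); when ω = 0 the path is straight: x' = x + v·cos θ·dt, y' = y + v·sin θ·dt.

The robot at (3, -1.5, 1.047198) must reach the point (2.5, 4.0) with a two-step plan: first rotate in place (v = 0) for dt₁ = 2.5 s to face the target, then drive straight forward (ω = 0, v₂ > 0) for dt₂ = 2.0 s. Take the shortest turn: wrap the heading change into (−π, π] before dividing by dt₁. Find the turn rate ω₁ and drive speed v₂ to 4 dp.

ω₁ = 0.2457, v₂ = 2.7613

heading to target = atan2(4−-1.5, 2.5−3) = 1.6615
Δθ = wrap(1.6615 − 1.0472) = 0.6143; ω₁ = Δθ/dt₁ = 0.2457
distance = √((2.5−3)² + (4−-1.5)²) = 5.5227; v₂ = distance/dt₂ = 2.7613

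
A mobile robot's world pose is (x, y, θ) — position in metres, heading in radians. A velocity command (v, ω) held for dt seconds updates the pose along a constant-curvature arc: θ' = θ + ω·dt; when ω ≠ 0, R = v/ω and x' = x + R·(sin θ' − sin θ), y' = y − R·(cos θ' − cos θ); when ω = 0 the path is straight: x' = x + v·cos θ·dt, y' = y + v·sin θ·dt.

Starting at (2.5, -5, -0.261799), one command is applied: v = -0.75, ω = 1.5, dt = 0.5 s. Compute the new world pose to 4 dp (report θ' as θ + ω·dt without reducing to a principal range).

(2.1361, -5.0414, 0.4882)

θ' = -0.2618 + 1.5·0.5 = 0.4882
R = v/ω = -0.75/1.5 = -0.5000
x' = 2.5 + -0.5000·(sin 0.4882 − sin -0.2618) = 2.1361
y' = -5 − -0.5000·(cos 0.4882 − cos -0.2618) = -5.0414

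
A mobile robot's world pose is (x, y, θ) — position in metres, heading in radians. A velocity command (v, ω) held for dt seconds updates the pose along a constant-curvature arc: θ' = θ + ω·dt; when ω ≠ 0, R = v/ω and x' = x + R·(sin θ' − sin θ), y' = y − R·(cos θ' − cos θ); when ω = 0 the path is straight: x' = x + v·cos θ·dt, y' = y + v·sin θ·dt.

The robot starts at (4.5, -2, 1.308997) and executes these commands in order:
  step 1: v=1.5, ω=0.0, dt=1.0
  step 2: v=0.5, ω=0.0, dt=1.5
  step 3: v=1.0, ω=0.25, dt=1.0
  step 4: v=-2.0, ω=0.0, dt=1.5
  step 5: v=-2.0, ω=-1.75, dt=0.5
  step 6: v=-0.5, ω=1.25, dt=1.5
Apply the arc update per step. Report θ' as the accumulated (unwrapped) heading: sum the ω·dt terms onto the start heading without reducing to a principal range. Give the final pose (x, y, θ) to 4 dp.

(4.7950, -3.3547, 2.5590)

step 1: θ'=1.3090 (straight) → pose (4.8882, -0.5511, 1.3090)
step 2: θ'=1.3090 (straight) → pose (5.0823, 0.1733, 1.3090)
step 3: θ'=1.5590 (R=4.0000) → pose (5.2184, 1.1614, 1.5590)
step 4: θ'=1.5590 (straight) → pose (5.1830, -1.8384, 1.5590)
step 5: θ'=0.6840 (R=1.1429) → pose (4.7624, -2.7107, 0.6840)
step 6: θ'=2.5590 (R=-0.4000) → pose (4.7950, -3.3547, 2.5590)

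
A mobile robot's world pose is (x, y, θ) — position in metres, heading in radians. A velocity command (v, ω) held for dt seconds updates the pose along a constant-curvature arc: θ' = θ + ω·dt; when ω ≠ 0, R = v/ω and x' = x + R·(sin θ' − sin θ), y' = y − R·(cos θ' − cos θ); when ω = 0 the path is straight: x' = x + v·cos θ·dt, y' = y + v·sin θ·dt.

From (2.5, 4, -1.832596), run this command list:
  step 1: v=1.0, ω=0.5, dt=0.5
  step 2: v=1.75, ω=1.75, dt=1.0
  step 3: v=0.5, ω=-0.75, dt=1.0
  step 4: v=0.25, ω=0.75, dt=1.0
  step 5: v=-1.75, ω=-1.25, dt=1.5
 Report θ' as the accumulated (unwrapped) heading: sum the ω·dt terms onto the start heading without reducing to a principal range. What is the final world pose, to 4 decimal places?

(2.6952, 3.9285, -1.7076)

step 1: θ'=-1.5826 (R=2.0000) → pose (2.4320, 3.5060, -1.5826)
step 2: θ'=0.1674 (R=1.0000) → pose (3.5985, 2.5081, 0.1674)
step 3: θ'=-0.5826 (R=-0.6667) → pose (4.0764, 2.4075, -0.5826)
step 4: θ'=0.1674 (R=0.3333) → pose (4.3154, 2.3572, 0.1674)
step 5: θ'=-1.7076 (R=1.4000) → pose (2.6952, 3.9285, -1.7076)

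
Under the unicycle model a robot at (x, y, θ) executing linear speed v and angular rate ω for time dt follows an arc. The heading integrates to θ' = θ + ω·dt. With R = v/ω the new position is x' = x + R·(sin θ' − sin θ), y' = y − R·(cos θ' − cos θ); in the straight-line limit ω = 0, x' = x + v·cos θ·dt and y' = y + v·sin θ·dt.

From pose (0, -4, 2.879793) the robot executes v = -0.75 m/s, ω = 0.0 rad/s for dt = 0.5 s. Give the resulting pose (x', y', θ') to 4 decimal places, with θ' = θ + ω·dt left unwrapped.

θ' = 2.8798 + 0.0·0.5 = 2.8798
ω = 0 → straight: x' = 0 + -0.75·cos(2.8798)·0.5 = 0.3622
y' = -4 + -0.75·sin(2.8798)·0.5 = -4.0971

(0.3622, -4.0971, 2.8798)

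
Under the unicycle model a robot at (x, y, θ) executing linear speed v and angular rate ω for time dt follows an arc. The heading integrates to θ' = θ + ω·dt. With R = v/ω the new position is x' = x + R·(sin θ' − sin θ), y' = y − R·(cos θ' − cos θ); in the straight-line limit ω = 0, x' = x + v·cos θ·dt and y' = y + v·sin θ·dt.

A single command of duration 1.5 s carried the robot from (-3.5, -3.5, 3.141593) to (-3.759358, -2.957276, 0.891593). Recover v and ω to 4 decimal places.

v = 0.5000, ω = -1.5000

Δθ = 0.891593 − 3.141593 = -2.250000
ω = Δθ/dt = -2.250000/1.5 = -1.5000
R = −Δy/(cos θ' − cos θ) = -0.3333
v = R·ω = -0.3333·-1.5000 = 0.5000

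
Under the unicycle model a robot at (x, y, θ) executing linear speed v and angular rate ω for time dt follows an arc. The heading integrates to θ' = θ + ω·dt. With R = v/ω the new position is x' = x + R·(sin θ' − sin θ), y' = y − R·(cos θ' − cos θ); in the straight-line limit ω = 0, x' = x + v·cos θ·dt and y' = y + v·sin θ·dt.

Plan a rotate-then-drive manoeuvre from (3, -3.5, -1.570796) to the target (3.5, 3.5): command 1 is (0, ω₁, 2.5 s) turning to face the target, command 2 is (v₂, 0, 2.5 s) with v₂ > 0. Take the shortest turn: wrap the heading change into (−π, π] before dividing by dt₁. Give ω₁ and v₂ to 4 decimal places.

ω₁ = 1.2281, v₂ = 2.8071

heading to target = atan2(3.5−-3.5, 3.5−3) = 1.4995
Δθ = wrap(1.4995 − -1.5708) = 3.0703; ω₁ = Δθ/dt₁ = 1.2281
distance = √((3.5−3)² + (3.5−-3.5)²) = 7.0178; v₂ = distance/dt₂ = 2.8071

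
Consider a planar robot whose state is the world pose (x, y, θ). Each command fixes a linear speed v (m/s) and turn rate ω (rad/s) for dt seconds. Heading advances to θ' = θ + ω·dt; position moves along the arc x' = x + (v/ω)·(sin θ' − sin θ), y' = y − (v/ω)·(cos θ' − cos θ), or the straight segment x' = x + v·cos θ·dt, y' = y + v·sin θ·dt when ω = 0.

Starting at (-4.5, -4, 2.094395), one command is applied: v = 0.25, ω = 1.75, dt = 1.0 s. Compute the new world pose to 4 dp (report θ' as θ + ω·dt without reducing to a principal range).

(-4.7161, -3.9624, 3.8444)

θ' = 2.0944 + 1.75·1.0 = 3.8444
R = v/ω = 0.25/1.75 = 0.1429
x' = -4.5 + 0.1429·(sin 3.8444 − sin 2.0944) = -4.7161
y' = -4 − 0.1429·(cos 3.8444 − cos 2.0944) = -3.9624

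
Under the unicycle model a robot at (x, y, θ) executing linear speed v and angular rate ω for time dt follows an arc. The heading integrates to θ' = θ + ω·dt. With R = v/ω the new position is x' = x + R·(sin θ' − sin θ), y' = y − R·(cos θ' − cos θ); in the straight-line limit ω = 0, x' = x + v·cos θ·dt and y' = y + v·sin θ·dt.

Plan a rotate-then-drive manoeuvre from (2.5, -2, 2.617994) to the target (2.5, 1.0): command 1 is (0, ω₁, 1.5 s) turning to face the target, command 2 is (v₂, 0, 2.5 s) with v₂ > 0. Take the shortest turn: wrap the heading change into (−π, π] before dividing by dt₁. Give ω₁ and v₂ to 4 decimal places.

ω₁ = -0.6981, v₂ = 1.2000

heading to target = atan2(1−-2, 2.5−2.5) = 1.5708
Δθ = wrap(1.5708 − 2.6180) = -1.0472; ω₁ = Δθ/dt₁ = -0.6981
distance = √((2.5−2.5)² + (1−-2)²) = 3.0000; v₂ = distance/dt₂ = 1.2000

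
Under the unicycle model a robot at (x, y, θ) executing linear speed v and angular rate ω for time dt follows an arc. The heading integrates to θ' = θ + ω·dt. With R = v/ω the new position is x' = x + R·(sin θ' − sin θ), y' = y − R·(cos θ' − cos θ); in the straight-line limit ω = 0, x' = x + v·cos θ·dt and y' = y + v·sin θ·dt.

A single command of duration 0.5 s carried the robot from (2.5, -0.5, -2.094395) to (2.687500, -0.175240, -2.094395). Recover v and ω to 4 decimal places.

Δθ = -2.094395 − -2.094395 = 0.000000
ω = Δθ/dt = 0.000000/0.5 = 0.0000
ω = 0 → v = (Δx·cos θ + Δy·sin θ)/dt = -0.7500

v = -0.7500, ω = 0.0000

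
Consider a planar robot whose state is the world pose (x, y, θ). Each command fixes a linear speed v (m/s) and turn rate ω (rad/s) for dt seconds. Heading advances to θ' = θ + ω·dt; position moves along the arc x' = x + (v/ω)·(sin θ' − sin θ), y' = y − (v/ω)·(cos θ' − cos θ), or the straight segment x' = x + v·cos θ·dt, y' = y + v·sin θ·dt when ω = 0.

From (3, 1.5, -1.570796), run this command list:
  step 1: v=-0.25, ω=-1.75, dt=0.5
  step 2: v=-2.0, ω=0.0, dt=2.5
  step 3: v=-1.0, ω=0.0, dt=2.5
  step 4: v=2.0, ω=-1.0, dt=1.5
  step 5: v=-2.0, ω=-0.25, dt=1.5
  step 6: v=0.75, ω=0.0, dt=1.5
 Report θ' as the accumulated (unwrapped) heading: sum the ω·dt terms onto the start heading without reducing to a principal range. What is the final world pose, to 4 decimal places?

step 1: θ'=-2.4458 (R=0.1429) → pose (3.0513, 1.6096, -2.4458)
step 2: θ'=-2.4458 (straight) → pose (6.8890, 4.8146, -2.4458)
step 3: θ'=-2.4458 (straight) → pose (8.8079, 6.4171, -2.4458)
step 4: θ'=-3.9458 (R=-2.0000) → pose (6.0853, 6.5648, -3.9458)
step 5: θ'=-4.3208 (R=8.0000) → pose (7.7175, 4.0687, -4.3208)
step 6: θ'=-4.3208 (straight) → pose (7.2881, 5.1085, -4.3208)

(7.2881, 5.1085, -4.3208)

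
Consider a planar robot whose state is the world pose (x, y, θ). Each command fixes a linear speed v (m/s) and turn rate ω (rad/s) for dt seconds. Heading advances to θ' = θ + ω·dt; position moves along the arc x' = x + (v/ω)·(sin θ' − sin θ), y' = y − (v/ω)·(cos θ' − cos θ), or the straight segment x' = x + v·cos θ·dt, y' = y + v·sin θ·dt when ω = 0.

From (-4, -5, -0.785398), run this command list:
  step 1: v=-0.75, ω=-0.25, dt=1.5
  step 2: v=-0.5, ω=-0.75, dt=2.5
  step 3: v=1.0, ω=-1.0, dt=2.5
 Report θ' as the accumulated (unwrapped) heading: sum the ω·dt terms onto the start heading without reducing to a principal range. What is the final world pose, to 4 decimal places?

step 1: θ'=-1.1604 (R=3.0000) → pose (-4.6296, -4.0756, -1.1604)
step 2: θ'=-3.0354 (R=0.6667) → pose (-4.0889, -3.1467, -3.0354)
step 3: θ'=-5.5354 (R=-1.0000) → pose (-4.8749, -1.4191, -5.5354)

(-4.8749, -1.4191, -5.5354)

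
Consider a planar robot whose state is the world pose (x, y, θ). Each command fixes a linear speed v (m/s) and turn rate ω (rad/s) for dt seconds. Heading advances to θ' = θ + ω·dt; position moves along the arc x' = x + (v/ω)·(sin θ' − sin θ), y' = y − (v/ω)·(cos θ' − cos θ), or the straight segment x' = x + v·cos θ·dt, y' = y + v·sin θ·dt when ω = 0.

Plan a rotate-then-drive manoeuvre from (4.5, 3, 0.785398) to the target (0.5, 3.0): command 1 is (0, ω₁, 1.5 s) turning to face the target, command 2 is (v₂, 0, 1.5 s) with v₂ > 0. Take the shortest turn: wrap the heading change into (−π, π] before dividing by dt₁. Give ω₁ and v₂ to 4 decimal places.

heading to target = atan2(3−3, 0.5−4.5) = 3.1416
Δθ = wrap(3.1416 − 0.7854) = 2.3562; ω₁ = Δθ/dt₁ = 1.5708
distance = √((0.5−4.5)² + (3−3)²) = 4.0000; v₂ = distance/dt₂ = 2.6667

ω₁ = 1.5708, v₂ = 2.6667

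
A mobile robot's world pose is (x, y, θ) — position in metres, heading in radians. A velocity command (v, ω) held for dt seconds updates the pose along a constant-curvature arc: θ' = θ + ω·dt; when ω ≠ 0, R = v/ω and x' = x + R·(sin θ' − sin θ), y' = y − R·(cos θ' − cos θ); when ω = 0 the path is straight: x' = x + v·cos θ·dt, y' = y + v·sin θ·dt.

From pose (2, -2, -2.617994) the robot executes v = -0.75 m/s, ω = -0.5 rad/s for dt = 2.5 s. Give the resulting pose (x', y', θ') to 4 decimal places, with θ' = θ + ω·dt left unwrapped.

(3.7463, -2.1777, -3.8680)

θ' = -2.6180 + -0.5·2.5 = -3.8680
R = v/ω = -0.75/-0.5 = 1.5000
x' = 2 + 1.5000·(sin -3.8680 − sin -2.6180) = 3.7463
y' = -2 − 1.5000·(cos -3.8680 − cos -2.6180) = -2.1777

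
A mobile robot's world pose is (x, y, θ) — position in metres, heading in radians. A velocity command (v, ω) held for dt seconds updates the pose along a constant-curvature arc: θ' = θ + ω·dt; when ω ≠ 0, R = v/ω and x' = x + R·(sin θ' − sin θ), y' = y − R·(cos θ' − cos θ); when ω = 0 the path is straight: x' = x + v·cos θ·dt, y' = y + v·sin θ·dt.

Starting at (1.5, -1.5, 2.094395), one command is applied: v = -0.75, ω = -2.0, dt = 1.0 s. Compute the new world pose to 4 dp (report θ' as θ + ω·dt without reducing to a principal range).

(1.2106, -2.0608, 0.0944)

θ' = 2.0944 + -2.0·1.0 = 0.0944
R = v/ω = -0.75/-2.0 = 0.3750
x' = 1.5 + 0.3750·(sin 0.0944 − sin 2.0944) = 1.2106
y' = -1.5 − 0.3750·(cos 0.0944 − cos 2.0944) = -2.0608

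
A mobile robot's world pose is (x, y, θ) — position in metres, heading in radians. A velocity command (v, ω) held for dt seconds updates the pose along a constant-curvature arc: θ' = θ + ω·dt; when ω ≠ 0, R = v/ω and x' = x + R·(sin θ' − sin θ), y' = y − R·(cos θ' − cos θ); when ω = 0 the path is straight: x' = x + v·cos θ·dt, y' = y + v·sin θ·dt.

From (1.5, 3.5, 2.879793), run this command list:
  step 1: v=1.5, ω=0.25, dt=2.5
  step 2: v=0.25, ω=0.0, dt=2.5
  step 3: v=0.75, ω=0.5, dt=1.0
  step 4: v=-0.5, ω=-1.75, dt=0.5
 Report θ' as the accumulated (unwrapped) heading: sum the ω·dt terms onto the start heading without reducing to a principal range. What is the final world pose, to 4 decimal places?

(-3.1552, 2.7638, 3.1298)

step 1: θ'=3.5048 (R=6.0000) → pose (-2.1845, 3.3130, 3.5048)
step 2: θ'=3.5048 (straight) → pose (-2.7687, 3.0910, 3.5048)
step 3: θ'=4.0048 (R=1.5000) → pose (-3.3757, 2.6639, 4.0048)
step 4: θ'=3.1298 (R=0.2857) → pose (-3.1552, 2.7638, 3.1298)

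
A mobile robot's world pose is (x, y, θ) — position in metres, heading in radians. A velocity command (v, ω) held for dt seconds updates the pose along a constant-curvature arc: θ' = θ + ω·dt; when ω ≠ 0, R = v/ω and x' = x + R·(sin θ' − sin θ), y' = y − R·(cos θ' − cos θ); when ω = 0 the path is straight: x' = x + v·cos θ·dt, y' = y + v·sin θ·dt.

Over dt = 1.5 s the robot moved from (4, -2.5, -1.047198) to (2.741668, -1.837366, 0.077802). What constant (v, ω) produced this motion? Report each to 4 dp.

v = -1.0000, ω = 0.7500

Δθ = 0.077802 − -1.047198 = 1.125000
ω = Δθ/dt = 1.125000/1.5 = 0.7500
R = Δx/(sin θ' − sin θ) = -1.3333
v = R·ω = -1.3333·0.7500 = -1.0000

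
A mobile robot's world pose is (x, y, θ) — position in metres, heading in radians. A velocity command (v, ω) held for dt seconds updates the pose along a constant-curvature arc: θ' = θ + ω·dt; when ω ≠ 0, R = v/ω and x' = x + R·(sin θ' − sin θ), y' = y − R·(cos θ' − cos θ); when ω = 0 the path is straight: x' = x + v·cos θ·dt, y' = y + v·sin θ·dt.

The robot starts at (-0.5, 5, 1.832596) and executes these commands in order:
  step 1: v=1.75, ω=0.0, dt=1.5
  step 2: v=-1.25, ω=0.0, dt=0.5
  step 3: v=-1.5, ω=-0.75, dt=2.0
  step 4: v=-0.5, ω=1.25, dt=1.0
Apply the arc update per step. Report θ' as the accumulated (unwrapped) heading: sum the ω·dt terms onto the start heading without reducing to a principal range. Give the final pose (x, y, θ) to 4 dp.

(-2.5659, 4.1410, 1.5826)

step 1: θ'=1.8326 (straight) → pose (-1.1794, 7.5356, 1.8326)
step 2: θ'=1.8326 (straight) → pose (-1.0176, 6.9319, 1.8326)
step 3: θ'=0.3326 (R=2.0000) → pose (-2.2965, 4.5238, 0.3326)
step 4: θ'=1.5826 (R=-0.4000) → pose (-2.5659, 4.1410, 1.5826)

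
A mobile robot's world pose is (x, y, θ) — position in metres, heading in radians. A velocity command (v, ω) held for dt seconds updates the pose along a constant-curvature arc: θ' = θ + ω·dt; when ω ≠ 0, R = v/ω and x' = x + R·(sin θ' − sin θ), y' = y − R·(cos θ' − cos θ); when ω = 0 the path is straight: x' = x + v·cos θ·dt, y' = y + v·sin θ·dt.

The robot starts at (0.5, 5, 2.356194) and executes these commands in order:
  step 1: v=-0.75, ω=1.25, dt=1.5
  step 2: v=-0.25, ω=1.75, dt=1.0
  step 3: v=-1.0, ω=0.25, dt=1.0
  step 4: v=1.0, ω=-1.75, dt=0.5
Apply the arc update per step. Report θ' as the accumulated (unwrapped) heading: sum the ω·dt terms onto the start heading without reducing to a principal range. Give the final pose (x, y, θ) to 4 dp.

step 1: θ'=4.2312 (R=-0.6000) → pose (1.4561, 5.1466, 4.2312)
step 2: θ'=5.9812 (R=-0.1429) → pose (1.3720, 5.3491, 5.9812)
step 3: θ'=6.2312 (R=-4.0000) → pose (0.3902, 5.5247, 6.2312)
step 4: θ'=5.3562 (R=-0.5714) → pose (0.8175, 5.2970, 5.3562)

(0.8175, 5.2970, 5.3562)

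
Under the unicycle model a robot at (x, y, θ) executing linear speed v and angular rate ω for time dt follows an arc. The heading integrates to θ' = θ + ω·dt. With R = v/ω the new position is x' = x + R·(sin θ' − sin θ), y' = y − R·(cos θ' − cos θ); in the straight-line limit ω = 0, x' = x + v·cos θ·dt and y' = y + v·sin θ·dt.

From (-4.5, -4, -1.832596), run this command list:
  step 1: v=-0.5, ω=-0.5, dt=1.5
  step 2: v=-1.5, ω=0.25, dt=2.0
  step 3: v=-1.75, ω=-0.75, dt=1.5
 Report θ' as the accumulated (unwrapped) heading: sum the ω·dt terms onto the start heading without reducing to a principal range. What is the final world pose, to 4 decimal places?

step 1: θ'=-2.5826 (R=1.0000) → pose (-4.0644, -3.4110, -2.5826)
step 2: θ'=-2.0826 (R=-6.0000) → pose (-2.0152, -1.2628, -2.0826)
step 3: θ'=-3.2076 (R=2.3333) → pose (0.1730, -0.0773, -3.2076)

(0.1730, -0.0773, -3.2076)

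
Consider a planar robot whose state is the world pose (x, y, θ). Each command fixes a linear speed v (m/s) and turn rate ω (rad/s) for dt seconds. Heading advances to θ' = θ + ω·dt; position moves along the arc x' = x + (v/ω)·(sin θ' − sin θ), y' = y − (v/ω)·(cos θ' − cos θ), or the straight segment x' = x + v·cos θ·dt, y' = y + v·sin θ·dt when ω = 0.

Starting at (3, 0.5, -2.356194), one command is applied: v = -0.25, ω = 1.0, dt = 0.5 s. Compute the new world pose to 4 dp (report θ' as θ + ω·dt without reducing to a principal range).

(3.0631, 0.6064, -1.8562)

θ' = -2.3562 + 1.0·0.5 = -1.8562
R = v/ω = -0.25/1.0 = -0.2500
x' = 3 + -0.2500·(sin -1.8562 − sin -2.3562) = 3.0631
y' = 0.5 − -0.2500·(cos -1.8562 − cos -2.3562) = 0.6064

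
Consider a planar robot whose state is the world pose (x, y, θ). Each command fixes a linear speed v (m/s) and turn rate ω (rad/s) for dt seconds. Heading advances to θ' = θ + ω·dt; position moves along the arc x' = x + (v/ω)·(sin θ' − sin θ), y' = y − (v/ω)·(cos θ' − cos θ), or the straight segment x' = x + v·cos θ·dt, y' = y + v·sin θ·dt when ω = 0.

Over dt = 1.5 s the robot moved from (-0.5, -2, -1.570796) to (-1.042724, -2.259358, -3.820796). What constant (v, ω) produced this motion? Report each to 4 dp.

v = 0.5000, ω = -1.5000

Δθ = -3.820796 − -1.570796 = -2.250000
ω = Δθ/dt = -2.250000/1.5 = -1.5000
R = Δx/(sin θ' − sin θ) = -0.3333
v = R·ω = -0.3333·-1.5000 = 0.5000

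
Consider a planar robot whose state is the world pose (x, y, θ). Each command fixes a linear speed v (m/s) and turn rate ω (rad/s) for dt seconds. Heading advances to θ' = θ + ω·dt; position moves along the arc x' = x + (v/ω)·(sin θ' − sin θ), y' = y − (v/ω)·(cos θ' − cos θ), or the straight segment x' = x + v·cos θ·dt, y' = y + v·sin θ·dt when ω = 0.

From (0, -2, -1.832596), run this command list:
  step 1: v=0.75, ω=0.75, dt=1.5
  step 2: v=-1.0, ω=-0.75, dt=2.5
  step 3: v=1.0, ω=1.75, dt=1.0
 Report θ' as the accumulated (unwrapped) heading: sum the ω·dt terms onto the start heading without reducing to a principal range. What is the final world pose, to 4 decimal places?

(0.3559, -1.7441, -0.8326)

step 1: θ'=-0.7076 (R=1.0000) → pose (0.3159, -3.0187, -0.7076)
step 2: θ'=-2.5826 (R=1.3333) → pose (0.4755, -0.8751, -2.5826)
step 3: θ'=-0.8326 (R=0.5714) → pose (0.3559, -1.7441, -0.8326)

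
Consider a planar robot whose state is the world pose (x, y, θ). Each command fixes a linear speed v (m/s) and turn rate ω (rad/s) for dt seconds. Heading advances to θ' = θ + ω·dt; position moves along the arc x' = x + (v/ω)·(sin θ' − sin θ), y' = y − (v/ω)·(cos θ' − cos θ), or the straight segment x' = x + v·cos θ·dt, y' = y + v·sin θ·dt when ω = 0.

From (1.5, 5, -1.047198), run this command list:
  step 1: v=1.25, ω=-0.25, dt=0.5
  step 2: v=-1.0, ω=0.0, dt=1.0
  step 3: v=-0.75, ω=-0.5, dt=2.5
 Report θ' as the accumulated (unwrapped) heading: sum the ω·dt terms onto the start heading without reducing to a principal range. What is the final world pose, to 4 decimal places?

(1.7838, 7.0727, -2.4222)

step 1: θ'=-1.1722 (R=-5.0000) → pose (1.7779, 4.4406, -1.1722)
step 2: θ'=-1.1722 (straight) → pose (1.3898, 5.3622, -1.1722)
step 3: θ'=-2.4222 (R=1.5000) → pose (1.7838, 7.0727, -2.4222)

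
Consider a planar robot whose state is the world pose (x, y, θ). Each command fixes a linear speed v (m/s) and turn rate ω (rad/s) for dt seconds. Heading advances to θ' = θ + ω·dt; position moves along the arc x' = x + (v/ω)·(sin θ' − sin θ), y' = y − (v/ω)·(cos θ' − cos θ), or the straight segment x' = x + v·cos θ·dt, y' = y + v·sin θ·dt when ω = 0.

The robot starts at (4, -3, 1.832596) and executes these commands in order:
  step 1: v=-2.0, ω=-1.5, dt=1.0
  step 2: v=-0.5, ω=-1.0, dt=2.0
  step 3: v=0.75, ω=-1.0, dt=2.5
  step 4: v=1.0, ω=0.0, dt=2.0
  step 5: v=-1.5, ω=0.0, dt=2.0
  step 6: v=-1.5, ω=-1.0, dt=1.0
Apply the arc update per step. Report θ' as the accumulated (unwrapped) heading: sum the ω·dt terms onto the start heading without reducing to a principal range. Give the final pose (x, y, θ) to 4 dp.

(1.6817, -6.6929, -5.1674)

step 1: θ'=0.3326 (R=1.3333) → pose (3.1474, -4.6054, 0.3326)
step 2: θ'=-1.6674 (R=0.5000) → pose (2.4865, -4.0845, -1.6674)
step 3: θ'=-4.1674 (R=-0.7500) → pose (1.0987, -4.4010, -4.1674)
step 4: θ'=-4.1674 (straight) → pose (0.0618, -2.6907, -4.1674)
step 5: θ'=-4.1674 (straight) → pose (1.6171, -5.2561, -4.1674)
step 6: θ'=-5.1674 (R=1.5000) → pose (1.6817, -6.6929, -5.1674)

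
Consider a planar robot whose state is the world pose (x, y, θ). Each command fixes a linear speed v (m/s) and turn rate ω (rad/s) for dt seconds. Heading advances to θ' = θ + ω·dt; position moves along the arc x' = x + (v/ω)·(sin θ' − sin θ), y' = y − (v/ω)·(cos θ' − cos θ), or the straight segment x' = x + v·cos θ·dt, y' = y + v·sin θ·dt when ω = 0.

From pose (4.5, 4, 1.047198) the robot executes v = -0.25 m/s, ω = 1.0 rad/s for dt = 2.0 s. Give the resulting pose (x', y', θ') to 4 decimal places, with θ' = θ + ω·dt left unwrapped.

(4.6929, 3.6261, 3.0472)

θ' = 1.0472 + 1.0·2.0 = 3.0472
R = v/ω = -0.25/1.0 = -0.2500
x' = 4.5 + -0.2500·(sin 3.0472 − sin 1.0472) = 4.6929
y' = 4 − -0.2500·(cos 3.0472 − cos 1.0472) = 3.6261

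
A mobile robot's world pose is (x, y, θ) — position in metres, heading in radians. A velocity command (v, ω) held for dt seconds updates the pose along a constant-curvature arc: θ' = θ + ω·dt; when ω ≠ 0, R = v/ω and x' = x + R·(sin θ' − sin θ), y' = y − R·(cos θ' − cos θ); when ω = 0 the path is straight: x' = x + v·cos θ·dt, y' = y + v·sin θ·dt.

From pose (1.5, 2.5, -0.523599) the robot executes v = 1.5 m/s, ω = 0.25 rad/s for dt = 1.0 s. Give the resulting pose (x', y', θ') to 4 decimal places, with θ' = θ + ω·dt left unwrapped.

θ' = -0.5236 + 0.25·1.0 = -0.2736
R = v/ω = 1.5/0.25 = 6.0000
x' = 1.5 + 6.0000·(sin -0.2736 − sin -0.5236) = 2.8788
y' = 2.5 − 6.0000·(cos -0.2736 − cos -0.5236) = 1.9193

(2.8788, 1.9193, -0.2736)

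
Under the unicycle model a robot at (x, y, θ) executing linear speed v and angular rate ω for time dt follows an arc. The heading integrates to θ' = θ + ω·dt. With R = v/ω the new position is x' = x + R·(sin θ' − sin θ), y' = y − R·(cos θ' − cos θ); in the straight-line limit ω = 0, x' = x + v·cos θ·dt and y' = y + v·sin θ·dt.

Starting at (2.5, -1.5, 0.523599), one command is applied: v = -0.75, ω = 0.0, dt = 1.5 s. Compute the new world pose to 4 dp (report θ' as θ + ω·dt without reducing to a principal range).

θ' = 0.5236 + 0.0·1.5 = 0.5236
ω = 0 → straight: x' = 2.5 + -0.75·cos(0.5236)·1.5 = 1.5257
y' = -1.5 + -0.75·sin(0.5236)·1.5 = -2.0625

(1.5257, -2.0625, 0.5236)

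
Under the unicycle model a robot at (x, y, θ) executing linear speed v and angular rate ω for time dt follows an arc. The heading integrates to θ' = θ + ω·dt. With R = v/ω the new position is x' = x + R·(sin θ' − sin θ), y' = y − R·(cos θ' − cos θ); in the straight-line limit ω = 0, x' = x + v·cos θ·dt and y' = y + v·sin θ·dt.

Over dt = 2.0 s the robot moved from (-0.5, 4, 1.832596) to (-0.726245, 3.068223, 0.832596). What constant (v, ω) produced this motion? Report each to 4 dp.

v = -0.5000, ω = -0.5000

Δθ = 0.832596 − 1.832596 = -1.000000
ω = Δθ/dt = -1.000000/2.0 = -0.5000
R = −Δy/(cos θ' − cos θ) = 1.0000
v = R·ω = 1.0000·-0.5000 = -0.5000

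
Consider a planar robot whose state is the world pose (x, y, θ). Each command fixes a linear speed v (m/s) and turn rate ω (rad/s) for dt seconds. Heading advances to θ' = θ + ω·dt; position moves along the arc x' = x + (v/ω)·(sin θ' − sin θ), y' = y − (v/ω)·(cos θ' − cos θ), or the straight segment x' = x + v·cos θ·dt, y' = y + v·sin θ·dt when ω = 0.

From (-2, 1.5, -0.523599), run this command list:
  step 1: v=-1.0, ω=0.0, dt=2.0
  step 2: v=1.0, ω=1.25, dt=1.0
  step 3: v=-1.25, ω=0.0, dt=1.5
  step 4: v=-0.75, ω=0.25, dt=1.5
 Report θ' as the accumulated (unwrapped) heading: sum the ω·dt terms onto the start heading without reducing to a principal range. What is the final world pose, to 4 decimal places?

step 1: θ'=-0.5236 (straight) → pose (-3.7321, 2.5000, -0.5236)
step 2: θ'=0.7264 (R=0.8000) → pose (-2.8007, 2.5948, 0.7264)
step 3: θ'=0.7264 (straight) → pose (-4.2024, 1.3494, 0.7264)
step 4: θ'=1.1014 (R=-3.0000) → pose (-4.8854, 0.4638, 1.1014)

(-4.8854, 0.4638, 1.1014)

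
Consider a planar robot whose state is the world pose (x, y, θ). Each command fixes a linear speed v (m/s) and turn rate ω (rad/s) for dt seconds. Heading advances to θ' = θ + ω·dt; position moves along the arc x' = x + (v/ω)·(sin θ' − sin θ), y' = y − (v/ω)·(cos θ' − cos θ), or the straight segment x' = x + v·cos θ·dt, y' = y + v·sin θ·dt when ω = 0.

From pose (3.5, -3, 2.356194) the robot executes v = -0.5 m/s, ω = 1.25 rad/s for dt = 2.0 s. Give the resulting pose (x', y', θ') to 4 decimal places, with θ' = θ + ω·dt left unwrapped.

(4.1787, -2.6598, 4.8562)

θ' = 2.3562 + 1.25·2.0 = 4.8562
R = v/ω = -0.5/1.25 = -0.4000
x' = 3.5 + -0.4000·(sin 4.8562 − sin 2.3562) = 4.1787
y' = -3 − -0.4000·(cos 4.8562 − cos 2.3562) = -2.6598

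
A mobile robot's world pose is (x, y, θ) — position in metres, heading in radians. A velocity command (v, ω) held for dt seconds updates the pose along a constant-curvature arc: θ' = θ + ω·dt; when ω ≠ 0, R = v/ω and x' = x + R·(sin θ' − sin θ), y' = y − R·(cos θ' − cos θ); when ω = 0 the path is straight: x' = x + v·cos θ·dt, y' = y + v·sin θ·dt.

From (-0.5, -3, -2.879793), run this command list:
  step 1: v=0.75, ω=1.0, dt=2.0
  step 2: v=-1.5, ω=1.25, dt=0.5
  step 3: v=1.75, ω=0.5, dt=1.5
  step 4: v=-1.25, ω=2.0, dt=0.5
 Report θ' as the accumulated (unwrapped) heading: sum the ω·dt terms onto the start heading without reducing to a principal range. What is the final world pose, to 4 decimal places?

(0.7131, -4.0012, 1.4952)

step 1: θ'=-0.8798 (R=0.7500) → pose (-0.8838, -4.2024, -0.8798)
step 2: θ'=-0.2548 (R=-1.2000) → pose (-1.5061, -3.8059, -0.2548)
step 3: θ'=0.4952 (R=3.5000) → pose (1.0393, -3.4985, 0.4952)
step 4: θ'=1.4952 (R=-0.6250) → pose (0.7131, -4.0012, 1.4952)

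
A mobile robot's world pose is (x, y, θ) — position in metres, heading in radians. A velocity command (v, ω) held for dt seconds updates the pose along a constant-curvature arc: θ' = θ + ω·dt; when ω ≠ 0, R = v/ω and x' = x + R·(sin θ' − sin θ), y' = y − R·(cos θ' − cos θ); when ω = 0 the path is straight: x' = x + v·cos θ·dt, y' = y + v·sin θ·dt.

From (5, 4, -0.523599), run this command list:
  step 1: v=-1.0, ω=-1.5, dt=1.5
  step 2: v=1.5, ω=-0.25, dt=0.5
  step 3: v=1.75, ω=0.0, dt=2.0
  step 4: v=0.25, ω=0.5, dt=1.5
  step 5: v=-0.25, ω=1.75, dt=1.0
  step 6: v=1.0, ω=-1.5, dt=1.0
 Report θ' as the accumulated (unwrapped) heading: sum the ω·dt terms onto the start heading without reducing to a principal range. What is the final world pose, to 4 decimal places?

step 1: θ'=-2.7736 (R=0.6667) → pose (5.0935, 5.1994, -2.7736)
step 2: θ'=-2.8986 (R=-6.0000) → pose (4.3787, 4.9740, -2.8986)
step 3: θ'=-2.8986 (straight) → pose (0.9815, 4.1318, -2.8986)
step 4: θ'=-2.1486 (R=0.5000) → pose (0.6830, 3.9196, -2.1486)
step 5: θ'=-0.3986 (R=-0.1429) → pose (0.6188, 4.1293, -0.3986)
step 6: θ'=-1.8986 (R=-0.6667) → pose (0.9912, 3.3002, -1.8986)

(0.9912, 3.3002, -1.8986)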